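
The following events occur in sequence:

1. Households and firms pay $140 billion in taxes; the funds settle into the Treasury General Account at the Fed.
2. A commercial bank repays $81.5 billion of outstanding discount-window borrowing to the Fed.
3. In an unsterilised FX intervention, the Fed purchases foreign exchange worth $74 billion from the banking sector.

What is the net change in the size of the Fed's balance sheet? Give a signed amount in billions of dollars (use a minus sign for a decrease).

Fed balance sheet:
  Assets:      Loans to banks −$81.5B, Foreign assets +$74B
  Liabilities: Bank reserves −$147.5B, Government deposits +$140B
Commercial banking system:
  Assets:      Reserves at CB −$147.5B, Foreign assets −$74B
  Liabilities: Checkable deposits −$140B, Borrowings from CB −$81.5B
Change in total Fed assets = -$7.5 billion.

-$7.5 billion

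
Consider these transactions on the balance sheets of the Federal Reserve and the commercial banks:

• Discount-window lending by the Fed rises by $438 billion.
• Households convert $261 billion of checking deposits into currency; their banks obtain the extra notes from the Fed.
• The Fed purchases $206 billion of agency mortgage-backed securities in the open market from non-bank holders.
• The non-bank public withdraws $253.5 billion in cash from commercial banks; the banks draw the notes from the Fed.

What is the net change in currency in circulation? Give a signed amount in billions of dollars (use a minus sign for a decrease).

+$514.5 billion

Fed balance sheet:
  Assets:      Securities +$206B, Loans to banks +$438B
  Liabilities: Bank reserves +$129.5B, Currency in circulation +$514.5B
So the change in currency in circulation is +$514.5 billion.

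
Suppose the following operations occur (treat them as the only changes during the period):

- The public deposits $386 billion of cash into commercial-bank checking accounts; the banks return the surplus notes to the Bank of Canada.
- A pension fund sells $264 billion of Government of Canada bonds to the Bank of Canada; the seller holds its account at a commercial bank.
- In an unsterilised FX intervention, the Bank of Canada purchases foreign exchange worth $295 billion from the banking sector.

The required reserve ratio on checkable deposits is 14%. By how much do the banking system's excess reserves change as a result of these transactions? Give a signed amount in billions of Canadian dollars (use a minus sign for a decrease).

+$854 billion

Currency deposit $386 billion: reserves +$386B, deposits +$386B.
Asset purchase (from non-banks) $264 billion: reserves +$264B, deposits +$264B.
FX purchase $295 billion: reserves +$295B, deposits 0.
Totals: Δreserves = +$945B, Δdeposits = +$650B.
Δrequired reserves = 14% × +$650B = +$91B.
Δexcess reserves = Δreserves − Δrequired = +$945B − (+$91B) = +$854 billion.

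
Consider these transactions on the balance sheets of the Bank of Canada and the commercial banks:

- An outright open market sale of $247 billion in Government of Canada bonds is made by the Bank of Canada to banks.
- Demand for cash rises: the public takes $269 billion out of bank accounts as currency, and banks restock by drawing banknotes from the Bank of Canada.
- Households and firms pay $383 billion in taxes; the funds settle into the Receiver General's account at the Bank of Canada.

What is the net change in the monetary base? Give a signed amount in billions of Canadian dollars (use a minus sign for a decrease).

OMO sale (to banks) $247 billion: Bank of Canada balance sheet contracts → −$247B.
Currency withdrawal $269 billion: just a shift between currency and reserves — both are base money → 0.
Government account inflow $383 billion: reserves shift to a non-base liability → −$383B.
Net: −247 + 0 − 383 = -$630 billion.

-$630 billion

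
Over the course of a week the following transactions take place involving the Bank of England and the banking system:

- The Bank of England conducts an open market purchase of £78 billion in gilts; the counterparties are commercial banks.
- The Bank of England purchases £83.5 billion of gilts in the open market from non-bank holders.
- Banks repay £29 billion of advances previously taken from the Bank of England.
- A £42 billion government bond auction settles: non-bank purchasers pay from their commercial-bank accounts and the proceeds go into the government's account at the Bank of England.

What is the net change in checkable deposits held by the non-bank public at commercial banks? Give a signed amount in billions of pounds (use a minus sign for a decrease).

+£41.5 billion

OMO purchase (from banks) £78 billion: the counterparty is a bank, so public deposits are unchanged → 0.
Asset purchase (from non-banks) £83.5 billion: non-bank counterparties' bank balances rise → +£83.5B.
Discount-window repayment £29 billion: the counterparty is a bank, so public deposits are unchanged → 0.
Government account inflow £42 billion: non-bank counterparties' bank balances fall → −£42B.
Net: 0 + 83.5 + 0 − 42 = +£41.5 billion.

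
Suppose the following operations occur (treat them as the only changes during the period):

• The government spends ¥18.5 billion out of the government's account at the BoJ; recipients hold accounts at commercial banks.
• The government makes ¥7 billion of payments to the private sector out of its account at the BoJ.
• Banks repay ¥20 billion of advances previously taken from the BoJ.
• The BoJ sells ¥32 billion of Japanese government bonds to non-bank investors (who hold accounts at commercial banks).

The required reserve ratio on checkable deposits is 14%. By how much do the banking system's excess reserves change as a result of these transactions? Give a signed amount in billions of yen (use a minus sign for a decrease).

-¥25.59 billion

Government spending ¥18.5 billion: reserves +¥18.5B, deposits +¥18.5B.
Government spending ¥7 billion: reserves +¥7B, deposits +¥7B.
Discount-window repayment ¥20 billion: reserves −¥20B, deposits 0.
Asset sale (to non-banks) ¥32 billion: reserves −¥32B, deposits −¥32B.
Totals: Δreserves = −¥26.5B, Δdeposits = −¥6.5B.
Δrequired reserves = 14% × −¥6.5B = −¥0.91B.
Δexcess reserves = Δreserves − Δrequired = −¥26.5B − (−¥0.91B) = -¥25.59 billion.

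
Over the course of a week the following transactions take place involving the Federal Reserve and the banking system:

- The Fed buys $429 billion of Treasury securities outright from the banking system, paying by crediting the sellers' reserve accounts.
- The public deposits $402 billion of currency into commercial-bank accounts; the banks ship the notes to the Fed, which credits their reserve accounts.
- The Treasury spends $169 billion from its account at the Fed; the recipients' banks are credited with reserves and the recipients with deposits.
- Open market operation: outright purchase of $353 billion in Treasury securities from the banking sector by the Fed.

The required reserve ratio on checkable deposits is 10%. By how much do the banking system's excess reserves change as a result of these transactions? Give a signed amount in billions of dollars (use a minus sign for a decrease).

OMO purchase (from banks) $429 billion: reserves +$429B, deposits 0.
Currency deposit $402 billion: reserves +$402B, deposits +$402B.
Government spending $169 billion: reserves +$169B, deposits +$169B.
OMO purchase (from banks) $353 billion: reserves +$353B, deposits 0.
Totals: Δreserves = +$1353B, Δdeposits = +$571B.
Δrequired reserves = 10% × +$571B = +$57.1B.
Δexcess reserves = Δreserves − Δrequired = +$1353B − (+$57.1B) = +$1295.9 billion.

+$1295.9 billion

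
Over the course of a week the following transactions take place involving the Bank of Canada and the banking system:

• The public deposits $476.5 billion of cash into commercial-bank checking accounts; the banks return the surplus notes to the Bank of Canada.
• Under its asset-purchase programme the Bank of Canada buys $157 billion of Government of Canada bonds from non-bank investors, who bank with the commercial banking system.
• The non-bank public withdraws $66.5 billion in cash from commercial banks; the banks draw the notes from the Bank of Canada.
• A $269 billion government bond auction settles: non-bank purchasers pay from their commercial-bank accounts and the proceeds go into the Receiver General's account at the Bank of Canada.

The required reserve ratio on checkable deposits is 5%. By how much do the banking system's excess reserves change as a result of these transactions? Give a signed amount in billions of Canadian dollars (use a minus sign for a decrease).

+$283.1 billion

Currency deposit $476.5 billion: reserves +$476.5B, deposits +$476.5B.
Asset purchase (from non-banks) $157 billion: reserves +$157B, deposits +$157B.
Currency withdrawal $66.5 billion: reserves −$66.5B, deposits −$66.5B.
Government account inflow $269 billion: reserves −$269B, deposits −$269B.
Totals: Δreserves = +$298B, Δdeposits = +$298B.
Δrequired reserves = 5% × +$298B = +$14.9B.
Δexcess reserves = Δreserves − Δrequired = +$298B − (+$14.9B) = +$283.1 billion.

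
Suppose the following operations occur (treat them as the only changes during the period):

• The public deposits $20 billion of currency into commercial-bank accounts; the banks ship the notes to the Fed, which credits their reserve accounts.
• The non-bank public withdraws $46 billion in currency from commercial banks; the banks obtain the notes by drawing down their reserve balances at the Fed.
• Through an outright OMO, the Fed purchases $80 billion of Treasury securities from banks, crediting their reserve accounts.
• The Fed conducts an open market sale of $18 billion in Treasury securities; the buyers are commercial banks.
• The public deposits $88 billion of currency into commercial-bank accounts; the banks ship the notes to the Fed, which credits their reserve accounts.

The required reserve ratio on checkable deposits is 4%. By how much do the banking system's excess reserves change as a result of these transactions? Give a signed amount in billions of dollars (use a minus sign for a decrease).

+$121.52 billion

Currency deposit $20 billion: reserves +$20B, deposits +$20B.
Currency withdrawal $46 billion: reserves −$46B, deposits −$46B.
OMO purchase (from banks) $80 billion: reserves +$80B, deposits 0.
OMO sale (to banks) $18 billion: reserves −$18B, deposits 0.
Currency deposit $88 billion: reserves +$88B, deposits +$88B.
Totals: Δreserves = +$124B, Δdeposits = +$62B.
Δrequired reserves = 4% × +$62B = +$2.48B.
Δexcess reserves = Δreserves − Δrequired = +$124B − (+$2.48B) = +$121.52 billion.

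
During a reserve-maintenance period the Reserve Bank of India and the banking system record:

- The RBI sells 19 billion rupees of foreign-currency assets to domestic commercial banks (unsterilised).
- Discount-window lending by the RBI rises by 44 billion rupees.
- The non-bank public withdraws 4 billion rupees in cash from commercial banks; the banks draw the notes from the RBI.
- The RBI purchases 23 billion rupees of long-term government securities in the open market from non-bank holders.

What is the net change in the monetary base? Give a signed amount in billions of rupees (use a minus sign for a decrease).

RBI balance sheet:
  Assets:      Securities +23B, Loans to banks +44B, Foreign assets −19B
  Liabilities: Bank reserves +44B, Currency in circulation +4B
Commercial banking system:
  Assets:      Reserves at CB +44B, Foreign assets +19B
  Liabilities: Checkable deposits +19B, Borrowings from CB +44B
Monetary base = currency + reserves: +4B + (+44B) = +48 billion.

+48 billion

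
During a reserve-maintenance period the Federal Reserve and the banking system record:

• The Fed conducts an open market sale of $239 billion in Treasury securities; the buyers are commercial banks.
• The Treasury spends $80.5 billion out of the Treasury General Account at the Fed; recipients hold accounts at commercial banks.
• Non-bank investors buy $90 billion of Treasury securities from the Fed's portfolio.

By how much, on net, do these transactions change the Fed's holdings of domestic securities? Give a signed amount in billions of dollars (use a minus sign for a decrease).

Fed balance sheet:
  Assets:      Securities −$329B
  Liabilities: Bank reserves −$248.5B, Government deposits −$80.5B
So the change in the Fed's holdings of domestic securities is -$329 billion.

-$329 billion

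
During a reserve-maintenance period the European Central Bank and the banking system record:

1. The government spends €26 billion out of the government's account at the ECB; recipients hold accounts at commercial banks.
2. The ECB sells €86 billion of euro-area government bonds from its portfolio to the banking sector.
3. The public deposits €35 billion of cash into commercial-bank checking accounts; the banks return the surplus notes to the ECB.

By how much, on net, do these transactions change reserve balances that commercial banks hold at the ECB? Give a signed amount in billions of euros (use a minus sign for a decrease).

Government spending €26 billion: government payments flow into bank reserve accounts → +€26B.
OMO sale (to banks) €86 billion: the buying banks pay out of their reserve balances → −€86B.
Currency deposit €35 billion: returned notes are swapped for reserve credit → +€35B.
Net: 26 − 86 + 35 = -€25 billion.

-€25 billion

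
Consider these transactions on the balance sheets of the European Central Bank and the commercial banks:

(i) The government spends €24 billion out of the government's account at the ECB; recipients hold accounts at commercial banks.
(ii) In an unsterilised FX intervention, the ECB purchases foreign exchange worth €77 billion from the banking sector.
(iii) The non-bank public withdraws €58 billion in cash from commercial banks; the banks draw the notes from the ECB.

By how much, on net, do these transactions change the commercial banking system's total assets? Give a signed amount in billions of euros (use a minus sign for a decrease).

ECB balance sheet:
  Assets:      Foreign assets +€77B
  Liabilities: Bank reserves +€43B, Currency in circulation +€58B, Government deposits −€24B
Commercial banking system:
  Assets:      Reserves at CB +€43B, Foreign assets −€77B
  Liabilities: Checkable deposits −€34B
Change in total bank assets = -€34 billion.

-€34 billion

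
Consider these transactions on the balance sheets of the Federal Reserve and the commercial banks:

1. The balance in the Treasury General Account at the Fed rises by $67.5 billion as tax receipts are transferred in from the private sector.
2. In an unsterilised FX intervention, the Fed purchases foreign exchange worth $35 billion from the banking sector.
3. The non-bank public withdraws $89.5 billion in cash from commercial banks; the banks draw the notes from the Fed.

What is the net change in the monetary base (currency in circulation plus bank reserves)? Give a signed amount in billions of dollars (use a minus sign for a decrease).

-$32.5 billion

Fed balance sheet:
  Assets:      Foreign assets +$35B
  Liabilities: Bank reserves −$122B, Currency in circulation +$89.5B, Government deposits +$67.5B
Monetary base = currency + reserves: +$89.5B + (−$122B) = -$32.5 billion.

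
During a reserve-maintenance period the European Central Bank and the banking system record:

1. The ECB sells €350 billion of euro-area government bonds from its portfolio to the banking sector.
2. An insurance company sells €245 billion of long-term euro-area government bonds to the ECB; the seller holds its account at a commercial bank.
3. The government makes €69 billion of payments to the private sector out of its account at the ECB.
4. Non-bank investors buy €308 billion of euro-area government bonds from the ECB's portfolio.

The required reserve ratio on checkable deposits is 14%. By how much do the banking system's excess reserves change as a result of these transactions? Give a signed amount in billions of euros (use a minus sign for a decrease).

-€344.84 billion

OMO sale (to banks) €350 billion: reserves −€350B, deposits 0.
Asset purchase (from non-banks) €245 billion: reserves +€245B, deposits +€245B.
Government spending €69 billion: reserves +€69B, deposits +€69B.
Asset sale (to non-banks) €308 billion: reserves −€308B, deposits −€308B.
Totals: Δreserves = −€344B, Δdeposits = +€6B.
Δrequired reserves = 14% × +€6B = +€0.84B.
Δexcess reserves = Δreserves − Δrequired = −€344B − (+€0.84B) = -€344.84 billion.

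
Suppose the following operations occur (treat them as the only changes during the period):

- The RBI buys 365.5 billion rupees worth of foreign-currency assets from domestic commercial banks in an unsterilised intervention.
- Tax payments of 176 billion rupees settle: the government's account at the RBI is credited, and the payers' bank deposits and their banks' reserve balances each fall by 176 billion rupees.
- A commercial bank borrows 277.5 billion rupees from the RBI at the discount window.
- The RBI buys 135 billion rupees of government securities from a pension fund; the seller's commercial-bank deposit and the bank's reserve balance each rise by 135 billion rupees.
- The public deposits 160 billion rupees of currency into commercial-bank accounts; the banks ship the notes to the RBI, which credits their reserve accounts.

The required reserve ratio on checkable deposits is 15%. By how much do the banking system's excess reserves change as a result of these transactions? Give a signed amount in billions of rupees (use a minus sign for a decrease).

+744.15 billion

FX purchase 365.5 billion rupees: reserves +365.5B, deposits 0.
Government account inflow 176 billion rupees: reserves −176B, deposits −176B.
Discount-window loan 277.5 billion rupees: reserves +277.5B, deposits 0.
Asset purchase (from non-banks) 135 billion rupees: reserves +135B, deposits +135B.
Currency deposit 160 billion rupees: reserves +160B, deposits +160B.
Totals: Δreserves = +762B, Δdeposits = +119B.
Δrequired reserves = 15% × +119B = +17.85B.
Δexcess reserves = Δreserves − Δrequired = +762B − (+17.85B) = +744.15 billion.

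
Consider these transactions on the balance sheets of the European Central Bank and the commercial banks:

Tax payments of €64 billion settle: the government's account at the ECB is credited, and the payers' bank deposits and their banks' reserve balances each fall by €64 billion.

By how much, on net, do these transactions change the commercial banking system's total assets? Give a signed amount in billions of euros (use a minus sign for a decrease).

Government account inflow €64 billion: bank balance sheets shrink → −€64B.

-€64 billion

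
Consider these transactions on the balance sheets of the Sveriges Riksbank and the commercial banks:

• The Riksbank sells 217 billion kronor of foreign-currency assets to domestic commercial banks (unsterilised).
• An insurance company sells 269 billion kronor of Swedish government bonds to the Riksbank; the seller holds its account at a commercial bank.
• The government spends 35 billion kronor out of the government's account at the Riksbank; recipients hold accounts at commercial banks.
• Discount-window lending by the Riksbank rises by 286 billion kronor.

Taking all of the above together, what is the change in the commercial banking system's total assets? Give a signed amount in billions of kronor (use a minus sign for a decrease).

Riksbank balance sheet:
  Assets:      Securities +269B, Loans to banks +286B, Foreign assets −217B
  Liabilities: Bank reserves +373B, Government deposits −35B
Commercial banking system:
  Assets:      Reserves at CB +373B, Foreign assets +217B
  Liabilities: Checkable deposits +304B, Borrowings from CB +286B
Change in total bank assets = +590 billion.

+590 billion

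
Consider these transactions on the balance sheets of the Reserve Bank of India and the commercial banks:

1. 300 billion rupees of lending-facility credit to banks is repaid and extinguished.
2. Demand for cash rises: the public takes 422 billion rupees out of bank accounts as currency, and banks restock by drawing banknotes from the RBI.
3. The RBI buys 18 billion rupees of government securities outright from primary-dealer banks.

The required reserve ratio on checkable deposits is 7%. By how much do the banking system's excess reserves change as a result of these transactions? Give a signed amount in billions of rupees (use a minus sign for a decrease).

Discount-window repayment 300 billion rupees: reserves −300B, deposits 0.
Currency withdrawal 422 billion rupees: reserves −422B, deposits −422B.
OMO purchase (from banks) 18 billion rupees: reserves +18B, deposits 0.
Totals: Δreserves = −704B, Δdeposits = −422B.
Δrequired reserves = 7% × −422B = −29.54B.
Δexcess reserves = Δreserves − Δrequired = −704B − (−29.54B) = -674.46 billion.

-674.46 billion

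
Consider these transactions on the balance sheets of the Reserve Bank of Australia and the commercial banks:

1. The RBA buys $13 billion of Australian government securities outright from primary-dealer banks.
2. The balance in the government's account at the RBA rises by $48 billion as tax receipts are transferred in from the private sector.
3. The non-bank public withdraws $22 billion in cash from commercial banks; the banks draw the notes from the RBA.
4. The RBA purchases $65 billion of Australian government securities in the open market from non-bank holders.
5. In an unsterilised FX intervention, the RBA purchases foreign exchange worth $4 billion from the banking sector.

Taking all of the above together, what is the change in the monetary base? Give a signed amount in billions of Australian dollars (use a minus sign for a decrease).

+$34 billion

OMO purchase (from banks) $13 billion: RBA balance sheet expands → +$13B.
Government account inflow $48 billion: reserves shift to a non-base liability → −$48B.
Currency withdrawal $22 billion: just a shift between currency and reserves — both are base money → 0.
Asset purchase (from non-banks) $65 billion: RBA balance sheet expands → +$65B.
FX purchase $4 billion: RBA balance sheet expands → +$4B.
Net: 13 − 48 + 0 + 65 + 4 = +$34 billion.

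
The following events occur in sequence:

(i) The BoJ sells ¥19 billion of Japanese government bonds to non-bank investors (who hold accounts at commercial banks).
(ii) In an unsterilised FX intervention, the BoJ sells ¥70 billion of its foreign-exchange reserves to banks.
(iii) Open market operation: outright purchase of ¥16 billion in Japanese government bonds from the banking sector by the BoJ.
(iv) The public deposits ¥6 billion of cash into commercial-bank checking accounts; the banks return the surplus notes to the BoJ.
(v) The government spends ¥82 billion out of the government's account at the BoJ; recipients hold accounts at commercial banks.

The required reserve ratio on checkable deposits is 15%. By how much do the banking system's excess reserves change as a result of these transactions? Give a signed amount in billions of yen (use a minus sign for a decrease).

+¥4.65 billion

Asset sale (to non-banks) ¥19 billion: reserves −¥19B, deposits −¥19B.
FX sale ¥70 billion: reserves −¥70B, deposits 0.
OMO purchase (from banks) ¥16 billion: reserves +¥16B, deposits 0.
Currency deposit ¥6 billion: reserves +¥6B, deposits +¥6B.
Government spending ¥82 billion: reserves +¥82B, deposits +¥82B.
Totals: Δreserves = +¥15B, Δdeposits = +¥69B.
Δrequired reserves = 15% × +¥69B = +¥10.35B.
Δexcess reserves = Δreserves − Δrequired = +¥15B − (+¥10.35B) = +¥4.65 billion.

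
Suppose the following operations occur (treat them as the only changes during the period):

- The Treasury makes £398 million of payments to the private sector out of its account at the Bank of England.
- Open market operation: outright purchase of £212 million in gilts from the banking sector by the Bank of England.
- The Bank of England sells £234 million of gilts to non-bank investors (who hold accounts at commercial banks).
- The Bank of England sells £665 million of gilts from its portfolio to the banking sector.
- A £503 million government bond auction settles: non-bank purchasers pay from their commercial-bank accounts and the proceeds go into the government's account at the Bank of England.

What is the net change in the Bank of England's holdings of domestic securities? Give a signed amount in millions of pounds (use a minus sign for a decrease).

Bank of England balance sheet:
  Assets:      Securities −£687M
  Liabilities: Bank reserves −£792M, Government deposits +£105M
Commercial banking system:
  Assets:      Reserves at CB −£792M, Securities +£453M
  Liabilities: Checkable deposits −£339M
So the change in the Bank of England's holdings of domestic securities is -£687 million.

-£687 million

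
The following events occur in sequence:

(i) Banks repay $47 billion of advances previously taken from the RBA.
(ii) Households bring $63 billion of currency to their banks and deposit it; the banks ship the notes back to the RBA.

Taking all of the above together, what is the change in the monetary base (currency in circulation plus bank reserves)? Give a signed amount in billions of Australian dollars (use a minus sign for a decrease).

-$47 billion

Discount-window repayment $47 billion: RBA balance sheet contracts → −$47B.
Currency deposit $63 billion: just a shift between currency and reserves — both are base money → 0.
Net: −47 + 0 = -$47 billion.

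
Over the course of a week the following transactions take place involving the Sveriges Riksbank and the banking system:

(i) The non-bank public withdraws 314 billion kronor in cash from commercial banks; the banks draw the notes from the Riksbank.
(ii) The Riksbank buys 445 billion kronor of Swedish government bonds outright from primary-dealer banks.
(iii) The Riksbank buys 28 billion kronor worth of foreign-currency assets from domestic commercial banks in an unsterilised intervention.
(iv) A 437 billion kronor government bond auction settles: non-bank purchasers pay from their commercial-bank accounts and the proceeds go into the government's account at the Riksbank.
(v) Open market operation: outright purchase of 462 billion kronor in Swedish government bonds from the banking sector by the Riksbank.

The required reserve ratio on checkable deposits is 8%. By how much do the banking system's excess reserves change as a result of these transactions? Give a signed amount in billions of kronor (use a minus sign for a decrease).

Currency withdrawal 314 billion kronor: reserves −314B, deposits −314B.
OMO purchase (from banks) 445 billion kronor: reserves +445B, deposits 0.
FX purchase 28 billion kronor: reserves +28B, deposits 0.
Government account inflow 437 billion kronor: reserves −437B, deposits −437B.
OMO purchase (from banks) 462 billion kronor: reserves +462B, deposits 0.
Totals: Δreserves = +184B, Δdeposits = −751B.
Δrequired reserves = 8% × −751B = −60.08B.
Δexcess reserves = Δreserves − Δrequired = +184B − (−60.08B) = +244.08 billion.

+244.08 billion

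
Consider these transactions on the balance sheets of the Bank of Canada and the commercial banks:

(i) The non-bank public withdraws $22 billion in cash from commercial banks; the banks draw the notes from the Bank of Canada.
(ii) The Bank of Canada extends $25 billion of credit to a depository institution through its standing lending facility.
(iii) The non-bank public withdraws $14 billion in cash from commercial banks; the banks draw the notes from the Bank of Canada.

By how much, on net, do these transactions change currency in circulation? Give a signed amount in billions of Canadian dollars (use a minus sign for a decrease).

+$36 billion

Bank of Canada balance sheet:
  Assets:      Loans to banks +$25B
  Liabilities: Bank reserves −$11B, Currency in circulation +$36B
So the change in currency in circulation is +$36 billion.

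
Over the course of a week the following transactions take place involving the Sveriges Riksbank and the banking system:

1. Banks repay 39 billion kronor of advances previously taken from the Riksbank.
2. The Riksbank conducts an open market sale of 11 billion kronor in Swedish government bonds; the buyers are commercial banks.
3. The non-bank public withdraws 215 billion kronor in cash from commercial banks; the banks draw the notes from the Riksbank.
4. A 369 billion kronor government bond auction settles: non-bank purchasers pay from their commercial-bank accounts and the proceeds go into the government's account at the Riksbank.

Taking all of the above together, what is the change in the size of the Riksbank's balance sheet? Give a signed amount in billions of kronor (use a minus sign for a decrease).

Discount-window repayment 39 billion kronor: a Riksbank asset is shed → −39B.
OMO sale (to banks) 11 billion kronor: a Riksbank asset is shed → −11B.
Currency withdrawal 215 billion kronor: only the composition of liabilities changes → 0.
Government account inflow 369 billion kronor: only the composition of liabilities changes → 0.
Net: −39 − 11 + 0 + 0 = -50 billion.

-50 billion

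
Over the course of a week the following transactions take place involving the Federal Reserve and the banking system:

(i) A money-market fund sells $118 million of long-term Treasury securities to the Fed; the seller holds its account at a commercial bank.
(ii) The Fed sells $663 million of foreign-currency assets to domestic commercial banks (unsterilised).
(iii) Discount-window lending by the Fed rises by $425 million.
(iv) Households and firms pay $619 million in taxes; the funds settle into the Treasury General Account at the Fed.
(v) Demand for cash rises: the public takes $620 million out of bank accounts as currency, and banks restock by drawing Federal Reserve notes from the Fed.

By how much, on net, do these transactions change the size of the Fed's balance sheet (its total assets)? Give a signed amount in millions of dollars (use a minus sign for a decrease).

-$120 million

Fed balance sheet:
  Assets:      Securities +$118M, Loans to banks +$425M, Foreign assets −$663M
  Liabilities: Bank reserves −$1359M, Currency in circulation +$620M, Government deposits +$619M
Commercial banking system:
  Assets:      Reserves at CB −$1359M, Foreign assets +$663M
  Liabilities: Checkable deposits −$1121M, Borrowings from CB +$425M
Change in total Fed assets = -$120 million.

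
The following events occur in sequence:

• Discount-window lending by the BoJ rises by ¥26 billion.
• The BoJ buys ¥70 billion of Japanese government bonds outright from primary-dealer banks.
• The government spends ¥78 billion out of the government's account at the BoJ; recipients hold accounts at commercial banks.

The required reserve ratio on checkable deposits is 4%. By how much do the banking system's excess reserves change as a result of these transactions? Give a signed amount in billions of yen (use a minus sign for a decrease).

Discount-window loan ¥26 billion: reserves +¥26B, deposits 0.
OMO purchase (from banks) ¥70 billion: reserves +¥70B, deposits 0.
Government spending ¥78 billion: reserves +¥78B, deposits +¥78B.
Totals: Δreserves = +¥174B, Δdeposits = +¥78B.
Δrequired reserves = 4% × +¥78B = +¥3.12B.
Δexcess reserves = Δreserves − Δrequired = +¥174B − (+¥3.12B) = +¥170.88 billion.

+¥170.88 billion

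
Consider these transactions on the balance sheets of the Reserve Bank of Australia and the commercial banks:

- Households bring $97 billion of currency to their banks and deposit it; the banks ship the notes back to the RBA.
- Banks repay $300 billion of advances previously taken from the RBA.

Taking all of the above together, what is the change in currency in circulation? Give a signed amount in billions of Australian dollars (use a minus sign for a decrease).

-$97 billion

Currency deposit $97 billion: notes return to the central bank → −$97B.
Discount-window repayment $300 billion: no currency enters or leaves circulation → 0.
Net: −97 + 0 = -$97 billion.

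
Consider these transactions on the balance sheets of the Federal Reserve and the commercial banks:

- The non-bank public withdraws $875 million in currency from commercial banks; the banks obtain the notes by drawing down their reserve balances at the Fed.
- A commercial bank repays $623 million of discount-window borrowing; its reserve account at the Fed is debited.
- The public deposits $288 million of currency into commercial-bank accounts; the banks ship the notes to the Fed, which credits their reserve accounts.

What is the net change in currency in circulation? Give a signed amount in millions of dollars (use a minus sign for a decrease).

+$587 million

Fed balance sheet:
  Assets:      Loans to banks −$623M
  Liabilities: Bank reserves −$1210M, Currency in circulation +$587M
Commercial banking system:
  Assets:      Reserves at CB −$1210M
  Liabilities: Checkable deposits −$587M, Borrowings from CB −$623M
So the change in currency in circulation is +$587 million.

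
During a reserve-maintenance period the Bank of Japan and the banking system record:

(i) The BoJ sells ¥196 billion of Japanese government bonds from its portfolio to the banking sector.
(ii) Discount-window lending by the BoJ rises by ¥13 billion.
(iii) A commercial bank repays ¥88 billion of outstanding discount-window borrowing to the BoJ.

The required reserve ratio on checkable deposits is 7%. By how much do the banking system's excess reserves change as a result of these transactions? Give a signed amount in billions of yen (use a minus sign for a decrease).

OMO sale (to banks) ¥196 billion: reserves −¥196B, deposits 0.
Discount-window loan ¥13 billion: reserves +¥13B, deposits 0.
Discount-window repayment ¥88 billion: reserves −¥88B, deposits 0.
Totals: Δreserves = −¥271B, Δdeposits = 0.
Δrequired reserves = 7% × 0 = 0.
Δexcess reserves = Δreserves − Δrequired = −¥271B − (0) = -¥271 billion.

-¥271 billion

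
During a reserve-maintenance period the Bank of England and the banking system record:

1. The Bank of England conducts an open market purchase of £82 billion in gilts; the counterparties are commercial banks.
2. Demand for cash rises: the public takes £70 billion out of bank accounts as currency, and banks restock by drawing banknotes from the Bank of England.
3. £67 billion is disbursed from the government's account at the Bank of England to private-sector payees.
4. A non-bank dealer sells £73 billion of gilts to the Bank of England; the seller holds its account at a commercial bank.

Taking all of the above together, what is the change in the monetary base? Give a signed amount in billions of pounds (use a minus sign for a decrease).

OMO purchase (from banks) £82 billion: Bank of England balance sheet expands → +£82B.
Currency withdrawal £70 billion: just a shift between currency and reserves — both are base money → 0.
Government spending £67 billion: a non-base liability converts back to reserves → +£67B.
Asset purchase (from non-banks) £73 billion: Bank of England balance sheet expands → +£73B.
Net: 82 + 0 + 67 + 73 = +£222 billion.

+£222 billion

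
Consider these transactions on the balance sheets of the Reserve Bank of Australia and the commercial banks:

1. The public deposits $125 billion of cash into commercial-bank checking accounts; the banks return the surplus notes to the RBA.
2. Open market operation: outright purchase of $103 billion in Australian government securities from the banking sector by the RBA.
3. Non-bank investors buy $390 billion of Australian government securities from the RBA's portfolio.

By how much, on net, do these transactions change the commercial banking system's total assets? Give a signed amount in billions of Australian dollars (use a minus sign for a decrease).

-$265 billion

Currency deposit $125 billion: bank balance sheets expand → +$125B.
OMO purchase (from banks) $103 billion: just an asset swap on bank balance sheets → 0.
Asset sale (to non-banks) $390 billion: bank balance sheets shrink → −$390B.
Net: 125 + 0 − 390 = -$265 billion.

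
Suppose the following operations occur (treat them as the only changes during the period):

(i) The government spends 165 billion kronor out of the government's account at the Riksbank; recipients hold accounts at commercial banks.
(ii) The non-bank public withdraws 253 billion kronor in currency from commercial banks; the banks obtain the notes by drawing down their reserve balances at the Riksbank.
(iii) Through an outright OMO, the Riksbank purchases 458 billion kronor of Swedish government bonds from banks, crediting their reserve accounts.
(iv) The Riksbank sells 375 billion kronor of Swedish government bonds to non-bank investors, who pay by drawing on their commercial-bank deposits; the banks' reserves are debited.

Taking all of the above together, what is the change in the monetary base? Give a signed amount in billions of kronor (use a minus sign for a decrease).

Government spending 165 billion kronor: a non-base liability converts back to reserves → +165B.
Currency withdrawal 253 billion kronor: just a shift between currency and reserves — both are base money → 0.
OMO purchase (from banks) 458 billion kronor: Riksbank balance sheet expands → +458B.
Asset sale (to non-banks) 375 billion kronor: Riksbank balance sheet contracts → −375B.
Net: 165 + 0 + 458 − 375 = +248 billion.

+248 billion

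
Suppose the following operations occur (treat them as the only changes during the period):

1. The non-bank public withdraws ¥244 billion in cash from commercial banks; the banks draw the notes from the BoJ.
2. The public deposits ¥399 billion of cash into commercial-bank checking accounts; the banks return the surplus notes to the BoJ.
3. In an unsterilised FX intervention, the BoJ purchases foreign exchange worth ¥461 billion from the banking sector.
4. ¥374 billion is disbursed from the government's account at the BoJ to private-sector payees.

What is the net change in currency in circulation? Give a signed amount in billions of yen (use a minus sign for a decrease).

BoJ balance sheet:
  Assets:      Foreign assets +¥461B
  Liabilities: Bank reserves +¥990B, Currency in circulation −¥155B, Government deposits −¥374B
So the change in currency in circulation is -¥155 billion.

-¥155 billion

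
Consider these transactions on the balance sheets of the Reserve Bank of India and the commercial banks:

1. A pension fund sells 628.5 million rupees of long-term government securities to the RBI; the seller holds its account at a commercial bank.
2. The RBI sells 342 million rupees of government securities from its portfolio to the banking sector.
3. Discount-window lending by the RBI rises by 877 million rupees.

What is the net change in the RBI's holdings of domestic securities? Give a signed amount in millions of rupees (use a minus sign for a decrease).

+286.5 million

Asset purchase (from non-banks) 628.5 million rupees: securities added to the RBI's portfolio → +628.5M.
OMO sale (to banks) 342 million rupees: securities removed from the RBI's portfolio → −342M.
Discount-window loan 877 million rupees: the RBI's securities portfolio is untouched → 0.
Net: 628.5 − 342 + 0 = +286.5 million.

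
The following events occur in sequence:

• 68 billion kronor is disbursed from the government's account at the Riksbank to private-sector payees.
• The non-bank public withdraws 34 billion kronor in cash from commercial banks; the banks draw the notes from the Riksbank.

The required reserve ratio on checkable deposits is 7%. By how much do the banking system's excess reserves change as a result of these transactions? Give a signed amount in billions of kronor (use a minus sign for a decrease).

+31.62 billion

Government spending 68 billion kronor: reserves +68B, deposits +68B.
Currency withdrawal 34 billion kronor: reserves −34B, deposits −34B.
Totals: Δreserves = +34B, Δdeposits = +34B.
Δrequired reserves = 7% × +34B = +2.38B.
Δexcess reserves = Δreserves − Δrequired = +34B − (+2.38B) = +31.62 billion.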